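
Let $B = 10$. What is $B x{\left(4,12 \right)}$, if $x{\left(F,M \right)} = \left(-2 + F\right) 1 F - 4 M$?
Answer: $-400$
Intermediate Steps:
$x{\left(F,M \right)} = - 4 M + F \left(-2 + F\right)$ ($x{\left(F,M \right)} = \left(-2 + F\right) F - 4 M = F \left(-2 + F\right) - 4 M = - 4 M + F \left(-2 + F\right)$)
$B x{\left(4,12 \right)} = 10 \left(4^{2} - 48 - 8\right) = 10 \left(16 - 48 - 8\right) = 10 \left(-40\right) = -400$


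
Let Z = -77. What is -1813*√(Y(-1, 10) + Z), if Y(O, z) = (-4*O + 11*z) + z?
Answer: -1813*√47 ≈ -12429.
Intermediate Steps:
Y(O, z) = -4*O + 12*z
-1813*√(Y(-1, 10) + Z) = -1813*√((-4*(-1) + 12*10) - 77) = -1813*√((4 + 120) - 77) = -1813*√(124 - 77) = -1813*√47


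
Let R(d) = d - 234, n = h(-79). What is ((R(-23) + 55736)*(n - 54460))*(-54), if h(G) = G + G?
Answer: 163628209188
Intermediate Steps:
h(G) = 2*G
n = -158 (n = 2*(-79) = -158)
R(d) = -234 + d
((R(-23) + 55736)*(n - 54460))*(-54) = (((-234 - 23) + 55736)*(-158 - 54460))*(-54) = ((-257 + 55736)*(-54618))*(-54) = (55479*(-54618))*(-54) = -3030152022*(-54) = 163628209188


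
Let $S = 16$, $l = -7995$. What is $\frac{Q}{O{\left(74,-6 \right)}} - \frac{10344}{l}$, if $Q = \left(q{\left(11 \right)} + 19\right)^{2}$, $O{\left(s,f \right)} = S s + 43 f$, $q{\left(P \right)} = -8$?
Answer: $\frac{3515313}{2467790} \approx 1.4245$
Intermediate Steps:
$O{\left(s,f \right)} = 16 s + 43 f$
$Q = 121$ ($Q = \left(-8 + 19\right)^{2} = 11^{2} = 121$)
$\frac{Q}{O{\left(74,-6 \right)}} - \frac{10344}{l} = \frac{121}{16 \cdot 74 + 43 \left(-6\right)} - \frac{10344}{-7995} = \frac{121}{1184 - 258} - - \frac{3448}{2665} = \frac{121}{926} + \frac{3448}{2665} = \frac{3515313}{2467790}$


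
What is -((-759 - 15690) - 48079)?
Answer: 64528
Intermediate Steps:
-((-759 - 15690) - 48079) = -(-16449 - 48079) = -1*(-64528) = 64528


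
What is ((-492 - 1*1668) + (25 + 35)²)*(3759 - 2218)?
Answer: 2219040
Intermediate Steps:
((-492 - 1*1668) + (25 + 35)²)*(3759 - 2218) = ((-492 - 1668) + 60²)*1541 = (-2160 + 3600)*1541 = 1440*1541 = 2219040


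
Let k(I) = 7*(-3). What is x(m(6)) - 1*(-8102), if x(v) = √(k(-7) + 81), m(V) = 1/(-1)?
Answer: 8102 + 2*√15 ≈ 8109.8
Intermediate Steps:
k(I) = -21
m(V) = -1
x(v) = 2*√15 (x(v) = √(-21 + 81) = √60 = 2*√15)
x(m(6)) - 1*(-8102) = 2*√15 - 1*(-8102) = 2*√15 + 8102 = 8102 + 2*√15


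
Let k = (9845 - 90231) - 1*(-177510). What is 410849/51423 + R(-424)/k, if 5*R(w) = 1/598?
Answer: 119310861896663/14933278281480 ≈ 7.9896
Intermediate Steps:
R(w) = 1/2990 (R(w) = (1/5)/598 = (1/5)*(1/598) = 1/2990)
k = 97124 (k = -80386 + 177510 = 97124)
410849/51423 + R(-424)/k = 410849/51423 + (1/2990)/97124 = 410849*(1/51423) + (1/2990)*(1/97124) = 410849/51423 + 1/290400760 = 119310861896663/14933278281480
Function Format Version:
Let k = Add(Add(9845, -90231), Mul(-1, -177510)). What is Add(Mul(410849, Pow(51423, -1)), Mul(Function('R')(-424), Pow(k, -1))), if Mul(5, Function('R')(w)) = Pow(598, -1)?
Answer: Rational(119310861896663, 14933278281480) ≈ 7.9896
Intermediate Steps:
Function('R')(w) = Rational(1, 2990) (Function('R')(w) = Mul(Rational(1, 5), Pow(598, -1)) = Mul(Rational(1, 5), Rational(1, 598)) = Rational(1, 2990))
k = 97124 (k = Add(-80386, 177510) = 97124)
Add(Mul(410849, Pow(51423, -1)), Mul(Function('R')(-424), Pow(k, -1))) = Add(Mul(410849, Pow(51423, -1)), Mul(Rational(1, 2990), Pow(97124, -1))) = Add(Mul(410849, Rational(1, 51423)), Mul(Rational(1, 2990), Rational(1, 97124))) = Add(Rational(410849, 51423), Rational(1, 290400760)) = Rational(119310861896663, 14933278281480)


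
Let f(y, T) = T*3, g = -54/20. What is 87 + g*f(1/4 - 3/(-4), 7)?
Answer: 303/10 ≈ 30.300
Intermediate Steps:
g = -27/10 (g = -54*1/20 = -27/10 ≈ -2.7000)
f(y, T) = 3*T
87 + g*f(1/4 - 3/(-4), 7) = 87 - 81*7/10 = 87 - 27/10*21 = 87 - 567/10 = 303/10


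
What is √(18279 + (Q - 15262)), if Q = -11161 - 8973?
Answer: I*√17117 ≈ 130.83*I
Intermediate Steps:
Q = -20134
√(18279 + (Q - 15262)) = √(18279 + (-20134 - 15262)) = √(18279 - 35396) = √(-17117) = I*√17117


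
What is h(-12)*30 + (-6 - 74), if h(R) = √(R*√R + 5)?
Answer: -80 + 30*√(5 - 24*I*√3) ≈ 65.227 - 128.81*I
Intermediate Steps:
h(R) = √(5 + R^(3/2)) (h(R) = √(R^(3/2) + 5) = √(5 + R^(3/2)))
h(-12)*30 + (-6 - 74) = √(5 + (-12)^(3/2))*30 + (-6 - 74) = √(5 - 24*I*√3)*30 - 80 = 30*√(5 - 24*I*√3) - 80 = -80 + 30*√(5 - 24*I*√3)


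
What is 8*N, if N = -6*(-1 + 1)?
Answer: 0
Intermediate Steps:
N = 0 (N = -6*0 = 0)
8*N = 8*0 = 0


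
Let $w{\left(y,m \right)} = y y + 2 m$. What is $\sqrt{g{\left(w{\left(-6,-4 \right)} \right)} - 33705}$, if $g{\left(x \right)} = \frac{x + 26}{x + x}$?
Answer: $\frac{3 i \sqrt{733999}}{14} \approx 183.59 i$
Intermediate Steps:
$w{\left(y,m \right)} = y^{2} + 2 m$
$g{\left(x \right)} = \frac{26 + x}{2 x}$
$\sqrt{g{\left(w{\left(-6,-4 \right)} \right)} - 33705} = \sqrt{\frac{26 + \left(\left(-6\right)^{2} + 2 \left(-4\right)\right)}{2 \left(\left(-6\right)^{2} + 2 \left(-4\right)\right)} - 33705} = \sqrt{\frac{26 + \left(36 - 8\right)}{2 \left(36 - 8\right)} - 33705} = \sqrt{\frac{26 + 28}{2 \cdot 28} - 33705} = \sqrt{\frac{1}{2} \cdot \frac{1}{28} \cdot 54 - 33705} = \sqrt{\frac{27}{28} - 33705} = \sqrt{- \frac{943713}{28}} = \frac{3 i \sqrt{733999}}{14}$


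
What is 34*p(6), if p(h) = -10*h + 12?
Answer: -1632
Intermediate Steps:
p(h) = 12 - 10*h
34*p(6) = 34*(12 - 10*6) = 34*(12 - 60) = 34*(-48) = -1632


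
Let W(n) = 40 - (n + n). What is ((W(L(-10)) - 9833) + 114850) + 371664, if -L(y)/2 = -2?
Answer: 476713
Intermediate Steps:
L(y) = 4 (L(y) = -2*(-2) = 4)
W(n) = 40 - 2*n
((W(L(-10)) - 9833) + 114850) + 371664 = (((40 - 2*4) - 9833) + 114850) + 371664 = (((40 - 8) - 9833) + 114850) + 371664 = ((32 - 9833) + 114850) + 371664 = (-9801 + 114850) + 371664 = 105049 + 371664 = 476713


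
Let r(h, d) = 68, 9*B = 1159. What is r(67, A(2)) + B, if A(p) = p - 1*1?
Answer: 1771/9 ≈ 196.78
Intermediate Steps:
A(p) = -1 + p (A(p) = p - 1 = -1 + p)
B = 1159/9 (B = (⅑)*1159 = 1159/9 ≈ 128.78)
r(67, A(2)) + B = 68 + 1159/9 = 1771/9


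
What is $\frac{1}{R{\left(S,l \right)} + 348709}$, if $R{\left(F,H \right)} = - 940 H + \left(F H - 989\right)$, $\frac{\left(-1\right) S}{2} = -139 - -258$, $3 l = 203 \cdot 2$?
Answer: $\frac{3}{564892} \approx 5.3108 \cdot 10^{-6}$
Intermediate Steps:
$l = \frac{406}{3}$ ($l = \frac{203 \cdot 2}{3} = \frac{1}{3} \cdot 406 = \frac{406}{3} \approx 135.33$)
$S = -238$ ($S = - 2 \left(-139 - -258\right) = - 2 \left(-139 + 258\right) = \left(-2\right) 119 = -238$)
$R{\left(F,H \right)} = -989 - 940 H + F H$ ($R{\left(F,H \right)} = - 940 H + \left(-989 + F H\right) = -989 - 940 H + F H$)
$\frac{1}{R{\left(S,l \right)} + 348709} = \frac{1}{\left(-989 - \frac{381640}{3} - \frac{96628}{3}\right) + 348709} = \frac{1}{- \frac{481235}{3} + 348709} = \frac{1}{\frac{564892}{3}} = \frac{3}{564892}$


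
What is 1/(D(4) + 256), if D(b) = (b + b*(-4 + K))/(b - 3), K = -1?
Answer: 1/240 ≈ 0.0041667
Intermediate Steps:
D(b) = -4*b/(-3 + b) (D(b) = (b + b*(-4 - 1))/(b - 3) = (b + b*(-5))/(-3 + b) = (b - 5*b)/(-3 + b) = (-4*b)/(-3 + b) = -4*b/(-3 + b))
1/(D(4) + 256) = 1/(-4*4/(-3 + 4) + 256) = 1/(-4*4/1 + 256) = 1/(-4*4*1 + 256) = 1/(-16 + 256) = 1/240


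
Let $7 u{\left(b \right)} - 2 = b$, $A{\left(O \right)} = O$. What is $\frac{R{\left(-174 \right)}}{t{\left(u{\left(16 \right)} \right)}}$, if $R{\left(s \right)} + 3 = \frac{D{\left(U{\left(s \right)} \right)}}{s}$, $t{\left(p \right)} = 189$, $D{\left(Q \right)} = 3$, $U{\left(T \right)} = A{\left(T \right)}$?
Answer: $- \frac{25}{1566} \approx -0.015964$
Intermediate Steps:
$U{\left(T \right)} = T$
$u{\left(b \right)} = \frac{2}{7} + \frac{b}{7}$
$R{\left(s \right)} = -3 + \frac{3}{s}$
$\frac{R{\left(-174 \right)}}{t{\left(u{\left(16 \right)} \right)}} = \frac{-3 + \frac{3}{-174}}{189} = \left(-3 + 3 \left(- \frac{1}{174}\right)\right) \frac{1}{189} = \left(-3 - \frac{1}{58}\right) \frac{1}{189} = \left(- \frac{175}{58}\right) \frac{1}{189} = - \frac{25}{1566}$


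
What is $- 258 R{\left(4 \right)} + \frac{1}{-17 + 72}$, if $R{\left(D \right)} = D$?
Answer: $- \frac{56759}{55} \approx -1032.0$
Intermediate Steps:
$- 258 R{\left(4 \right)} + \frac{1}{-17 + 72} = \left(-258\right) 4 + \frac{1}{-17 + 72} = -1032 + \frac{1}{55} = - \frac{56759}{55}$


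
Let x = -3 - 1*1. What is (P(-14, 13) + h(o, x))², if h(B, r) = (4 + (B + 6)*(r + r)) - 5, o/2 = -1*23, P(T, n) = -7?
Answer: 97344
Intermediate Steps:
x = -4 (x = -3 - 1 = -4)
o = -46 (o = 2*(-1*23) = 2*(-23) = -46)
h(B, r) = -1 + 2*r*(6 + B) (h(B, r) = (4 + (6 + B)*(2*r)) - 5 = (4 + 2*r*(6 + B)) - 5 = -1 + 2*r*(6 + B))
(P(-14, 13) + h(o, x))² = (-7 + (-1 + 12*(-4) + 2*(-46)*(-4)))² = (-7 + (-1 - 48 + 368))² = (-7 + 319)² = 312² = 97344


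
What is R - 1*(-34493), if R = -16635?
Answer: 17858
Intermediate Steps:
R - 1*(-34493) = -16635 - 1*(-34493) = -16635 + 34493 = 17858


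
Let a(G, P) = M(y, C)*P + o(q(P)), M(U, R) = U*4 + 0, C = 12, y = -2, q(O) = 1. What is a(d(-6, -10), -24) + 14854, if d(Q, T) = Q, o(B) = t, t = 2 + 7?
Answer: 15055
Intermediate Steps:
t = 9
o(B) = 9
M(U, R) = 4*U (M(U, R) = 4*U + 0 = 4*U)
a(G, P) = 9 - 8*P (a(G, P) = (4*(-2))*P + 9 = -8*P + 9 = 9 - 8*P)
a(d(-6, -10), -24) + 14854 = (9 - 8*(-24)) + 14854 = (9 + 192) + 14854 = 201 + 14854 = 15055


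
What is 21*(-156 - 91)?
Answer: -5187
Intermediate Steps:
21*(-156 - 91) = 21*(-247) = -5187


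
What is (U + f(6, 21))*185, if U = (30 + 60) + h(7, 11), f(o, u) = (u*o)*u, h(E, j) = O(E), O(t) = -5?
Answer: 505235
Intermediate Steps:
h(E, j) = -5
f(o, u) = o*u² (f(o, u) = (o*u)*u = o*u²)
U = 85 (U = (30 + 60) - 5 = 90 - 5 = 85)
(U + f(6, 21))*185 = (85 + 6*21²)*185 = (85 + 6*441)*185 = (85 + 2646)*185 = 2731*185 = 505235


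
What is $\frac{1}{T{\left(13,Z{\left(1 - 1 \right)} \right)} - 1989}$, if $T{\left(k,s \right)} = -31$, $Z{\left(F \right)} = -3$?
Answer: $- \frac{1}{2020} \approx -0.00049505$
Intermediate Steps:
$\frac{1}{T{\left(13,Z{\left(1 - 1 \right)} \right)} - 1989} = \frac{1}{-31 - 1989} = \frac{1}{-2020} = - \frac{1}{2020}$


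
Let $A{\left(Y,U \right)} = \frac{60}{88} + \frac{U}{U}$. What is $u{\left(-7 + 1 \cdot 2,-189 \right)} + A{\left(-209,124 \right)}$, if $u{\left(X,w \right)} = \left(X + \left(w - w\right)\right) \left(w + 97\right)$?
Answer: $\frac{10157}{22} \approx 461.68$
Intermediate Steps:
$A{\left(Y,U \right)} = \frac{37}{22}$ ($A{\left(Y,U \right)} = 60 \cdot \frac{1}{88} + 1 = \frac{15}{22} + 1 = \frac{37}{22}$)
$u{\left(X,w \right)} = X \left(97 + w\right)$ ($u{\left(X,w \right)} = \left(X + 0\right) \left(97 + w\right) = X \left(97 + w\right)$)
$u{\left(-7 + 1 \cdot 2,-189 \right)} + A{\left(-209,124 \right)} = \left(-7 + 1 \cdot 2\right) \left(97 - 189\right) + \frac{37}{22} = \left(-7 + 2\right) \left(-92\right) + \frac{37}{22} = \left(-5\right) \left(-92\right) + \frac{37}{22} = 460 + \frac{37}{22} = \frac{10157}{22}$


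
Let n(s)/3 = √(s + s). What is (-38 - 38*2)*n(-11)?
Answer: -342*I*√22 ≈ -1604.1*I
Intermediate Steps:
n(s) = 3*√2*√s (n(s) = 3*√(s + s) = 3*√(2*s) = 3*(√2*√s) = 3*√2*√s)
(-38 - 38*2)*n(-11) = (-38 - 38*2)*(3*√2*√(-11)) = (-38 - 38*2)*(3*√2*(I*√11)) = (-38 - 76)*(3*I*√22) = -342*I*√22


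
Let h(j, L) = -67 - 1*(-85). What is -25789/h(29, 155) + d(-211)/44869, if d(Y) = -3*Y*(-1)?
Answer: -1157138035/807642 ≈ -1432.7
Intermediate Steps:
h(j, L) = 18 (h(j, L) = -67 + 85 = 18)
d(Y) = 3*Y
-25789/h(29, 155) + d(-211)/44869 = -25789/18 + (3*(-211))/44869 = -25789*1/18 - 633*1/44869 = -25789/18 - 633/44869 = -1157138035/807642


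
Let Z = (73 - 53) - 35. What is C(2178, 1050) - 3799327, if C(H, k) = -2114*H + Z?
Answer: -8403634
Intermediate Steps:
Z = -15 (Z = 20 - 35 = -15)
C(H, k) = -15 - 2114*H (C(H, k) = -2114*H - 15 = -15 - 2114*H)
C(2178, 1050) - 3799327 = (-15 - 2114*2178) - 3799327 = (-15 - 4604292) - 3799327 = -4604307 - 3799327 = -8403634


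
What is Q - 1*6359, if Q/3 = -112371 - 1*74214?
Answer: -566114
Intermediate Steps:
Q = -559755 (Q = 3*(-112371 - 1*74214) = 3*(-112371 - 74214) = 3*(-186585) = -559755)
Q - 1*6359 = -559755 - 1*6359 = -559755 - 6359 = -566114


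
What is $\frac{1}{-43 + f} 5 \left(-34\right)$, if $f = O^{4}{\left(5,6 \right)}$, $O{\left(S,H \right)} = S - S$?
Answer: $\frac{170}{43} \approx 3.9535$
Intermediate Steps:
$O{\left(S,H \right)} = 0$
$f = 0$ ($f = 0^{4} = 0$)
$\frac{1}{-43 + f} 5 \left(-34\right) = \frac{1}{-43 + 0} \cdot 5 \left(-34\right) = \frac{1}{-43} \cdot 5 \left(-34\right) = \left(- \frac{1}{43}\right) 5 \left(-34\right) = \left(- \frac{5}{43}\right) \left(-34\right) = \frac{170}{43}$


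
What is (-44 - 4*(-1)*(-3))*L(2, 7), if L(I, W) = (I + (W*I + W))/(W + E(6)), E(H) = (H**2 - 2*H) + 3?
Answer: -644/17 ≈ -37.882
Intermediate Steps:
E(H) = 3 + H**2 - 2*H
L(I, W) = (I + W + I*W)/(27 + W) (L(I, W) = (I + (W*I + W))/(W + (3 + 6**2 - 2*6)) = (I + (I*W + W))/(W + (3 + 36 - 12)) = (I + (W + I*W))/(W + 27) = (I + W + I*W)/(27 + W))
(-44 - 4*(-1)*(-3))*L(2, 7) = (-44 - 4*(-1)*(-3))*((2 + 7 + 2*7)/(27 + 7)) = (-44 + 4*(-3))*((2 + 7 + 14)/34) = (-44 - 12)*((1/34)*23) = -56*23/34 = -644/17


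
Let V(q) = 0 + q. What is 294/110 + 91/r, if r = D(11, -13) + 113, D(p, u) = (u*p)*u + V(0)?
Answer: 294889/108460 ≈ 2.7189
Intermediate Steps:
V(q) = q
D(p, u) = p*u² (D(p, u) = (u*p)*u + 0 = (p*u)*u + 0 = p*u² + 0 = p*u²)
r = 1972 (r = 11*(-13)² + 113 = 11*169 + 113 = 1859 + 113 = 1972)
294/110 + 91/r = 294/110 + 91/1972 = 294*(1/110) + 91*(1/1972) = 147/55 + 91/1972 = 294889/108460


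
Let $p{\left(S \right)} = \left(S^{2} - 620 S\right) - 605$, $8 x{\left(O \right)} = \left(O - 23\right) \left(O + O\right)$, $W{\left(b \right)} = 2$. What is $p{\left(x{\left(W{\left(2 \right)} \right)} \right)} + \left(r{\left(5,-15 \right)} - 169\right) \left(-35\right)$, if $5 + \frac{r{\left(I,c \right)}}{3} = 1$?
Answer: $\frac{49401}{4} \approx 12350.0$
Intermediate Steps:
$r{\left(I,c \right)} = -12$ ($r{\left(I,c \right)} = -15 + 3 \cdot 1 = -15 + 3 = -12$)
$x{\left(O \right)} = \frac{O \left(-23 + O\right)}{4}$ ($x{\left(O \right)} = \frac{\left(O - 23\right) \left(O + O\right)}{8} = \frac{\left(-23 + O\right) 2 O}{8} = \frac{2 O \left(-23 + O\right)}{8} = \frac{O \left(-23 + O\right)}{4}$)
$p{\left(S \right)} = -605 + S^{2} - 620 S$
$p{\left(x{\left(W{\left(2 \right)} \right)} \right)} + \left(r{\left(5,-15 \right)} - 169\right) \left(-35\right) = \left(-605 + \left(\frac{1}{4} \cdot 2 \left(-23 + 2\right)\right)^{2} - 620 \cdot \frac{1}{4} \cdot 2 \left(-23 + 2\right)\right) + \left(-12 - 169\right) \left(-35\right) = \left(-605 + \left(\frac{1}{4} \cdot 2 \left(-21\right)\right)^{2} - 620 \cdot \frac{1}{4} \cdot 2 \left(-21\right)\right) - -6335 = \left(-605 + \left(- \frac{21}{2}\right)^{2} - -6510\right) + 6335 = \left(-605 + \frac{441}{4} + 6510\right) + 6335 = \frac{24061}{4} + 6335 = \frac{49401}{4}$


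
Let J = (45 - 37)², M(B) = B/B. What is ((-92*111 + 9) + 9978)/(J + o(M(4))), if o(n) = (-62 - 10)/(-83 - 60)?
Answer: -32175/9224 ≈ -3.4882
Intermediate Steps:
M(B) = 1
o(n) = 72/143 (o(n) = -72/(-143) = -72*(-1/143) = 72/143)
J = 64 (J = 8² = 64)
((-92*111 + 9) + 9978)/(J + o(M(4))) = ((-92*111 + 9) + 9978)/(64 + 72/143) = ((-10212 + 9) + 9978)/(9224/143) = (-10203 + 9978)*(143/9224) = -225*143/9224 = -32175/9224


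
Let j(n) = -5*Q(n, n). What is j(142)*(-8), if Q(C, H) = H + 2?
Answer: 5760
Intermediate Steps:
Q(C, H) = 2 + H
j(n) = -10 - 5*n (j(n) = -5*(2 + n) = -10 - 5*n)
j(142)*(-8) = (-10 - 5*142)*(-8) = (-10 - 710)*(-8) = -720*(-8) = 5760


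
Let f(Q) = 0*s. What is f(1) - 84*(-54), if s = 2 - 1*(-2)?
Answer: 4536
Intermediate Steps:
s = 4 (s = 2 + 2 = 4)
f(Q) = 0 (f(Q) = 0*4 = 0)
f(1) - 84*(-54) = 0 - 84*(-54) = 0 + 4536 = 4536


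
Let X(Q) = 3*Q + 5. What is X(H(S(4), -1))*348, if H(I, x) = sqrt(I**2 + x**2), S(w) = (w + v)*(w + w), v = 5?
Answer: 1740 + 1044*sqrt(5185) ≈ 76915.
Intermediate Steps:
S(w) = 2*w*(5 + w) (S(w) = (w + 5)*(w + w) = (5 + w)*(2*w) = 2*w*(5 + w))
X(Q) = 5 + 3*Q
X(H(S(4), -1))*348 = (5 + 3*sqrt((2*4*(5 + 4))**2 + (-1)**2))*348 = (5 + 3*sqrt((2*4*9)**2 + 1))*348 = (5 + 3*sqrt(72**2 + 1))*348 = (5 + 3*sqrt(5184 + 1))*348 = (5 + 3*sqrt(5185))*348 = 1740 + 1044*sqrt(5185)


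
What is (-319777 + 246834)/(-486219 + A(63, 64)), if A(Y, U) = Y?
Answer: 72943/486156 ≈ 0.15004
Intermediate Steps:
(-319777 + 246834)/(-486219 + A(63, 64)) = (-319777 + 246834)/(-486219 + 63) = -72943/(-486156) = -72943*(-1/486156) = 72943/486156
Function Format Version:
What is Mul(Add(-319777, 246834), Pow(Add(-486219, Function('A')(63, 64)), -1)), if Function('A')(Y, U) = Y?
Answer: Rational(72943, 486156) ≈ 0.15004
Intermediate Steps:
Mul(Add(-319777, 246834), Pow(Add(-486219, Function('A')(63, 64)), -1)) = Mul(Add(-319777, 246834), Pow(Add(-486219, 63), -1)) = Mul(-72943, Pow(-486156, -1)) = Mul(-72943, Rational(-1, 486156)) = Rational(72943, 486156)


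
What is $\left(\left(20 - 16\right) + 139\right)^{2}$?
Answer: $20449$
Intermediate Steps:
$\left(\left(20 - 16\right) + 139\right)^{2} = \left(4 + 139\right)^{2} = 143^{2} = 20449$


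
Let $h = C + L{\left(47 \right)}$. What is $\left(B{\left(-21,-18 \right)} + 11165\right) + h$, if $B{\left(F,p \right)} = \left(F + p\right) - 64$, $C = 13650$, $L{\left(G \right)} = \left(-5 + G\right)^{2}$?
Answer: $26476$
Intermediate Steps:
$B{\left(F,p \right)} = -64 + F + p$
$h = 15414$ ($h = 13650 + \left(-5 + 47\right)^{2} = 13650 + 42^{2} = 13650 + 1764 = 15414$)
$\left(B{\left(-21,-18 \right)} + 11165\right) + h = \left(\left(-64 - 21 - 18\right) + 11165\right) + 15414 = \left(-103 + 11165\right) + 15414 = 11062 + 15414 = 26476$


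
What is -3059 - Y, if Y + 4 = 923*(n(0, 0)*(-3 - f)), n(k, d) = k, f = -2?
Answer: -3055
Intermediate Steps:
Y = -4 (Y = -4 + 923*(0*(-3 - 1*(-2))) = -4 + 923*(0*(-3 + 2)) = -4 + 923*(0*(-1)) = -4 + 923*0 = -4 + 0 = -4)
-3059 - Y = -3059 - 1*(-4) = -3059 + 4 = -3055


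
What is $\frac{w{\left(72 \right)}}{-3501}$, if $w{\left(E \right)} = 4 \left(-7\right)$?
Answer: $\frac{28}{3501} \approx 0.0079977$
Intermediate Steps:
$w{\left(E \right)} = -28$
$\frac{w{\left(72 \right)}}{-3501} = - \frac{28}{-3501} = \left(-28\right) \left(- \frac{1}{3501}\right) = \frac{28}{3501}$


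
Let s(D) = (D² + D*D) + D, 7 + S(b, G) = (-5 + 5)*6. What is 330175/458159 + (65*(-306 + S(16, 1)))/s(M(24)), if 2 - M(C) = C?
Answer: -9008899305/433418414 ≈ -20.786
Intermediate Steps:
M(C) = 2 - C
S(b, G) = -7 (S(b, G) = -7 + (-5 + 5)*6 = -7 + 0*6 = -7 + 0 = -7)
s(D) = D + 2*D² (s(D) = (D² + D²) + D = 2*D² + D = D + 2*D²)
330175/458159 + (65*(-306 + S(16, 1)))/s(M(24)) = 330175/458159 + (65*(-306 - 7))/(((2 - 1*24)*(1 + 2*(2 - 1*24)))) = 330175*(1/458159) + (65*(-313))/(((2 - 24)*(1 + 2*(2 - 24)))) = 330175/458159 - 20345*(-1/(22*(1 + 2*(-22)))) = 330175/458159 - 20345*(-1/(22*(1 - 44))) = 330175/458159 - 20345/((-22*(-43))) = 330175/458159 - 20345/946 = -9008899305/433418414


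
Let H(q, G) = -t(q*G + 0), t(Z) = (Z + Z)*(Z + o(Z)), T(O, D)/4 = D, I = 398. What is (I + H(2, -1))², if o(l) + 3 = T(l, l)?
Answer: 119716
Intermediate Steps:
T(O, D) = 4*D
o(l) = -3 + 4*l
t(Z) = 2*Z*(-3 + 5*Z) (t(Z) = (Z + Z)*(Z + (-3 + 4*Z)) = (2*Z)*(-3 + 5*Z) = 2*Z*(-3 + 5*Z))
H(q, G) = -2*G*q*(-3 + 5*G*q) (H(q, G) = -2*(q*G + 0)*(-3 + 5*(q*G + 0)) = -2*(G*q + 0)*(-3 + 5*(G*q + 0)) = -2*G*q*(-3 + 5*(G*q)) = -2*G*q*(-3 + 5*G*q))
(I + H(2, -1))² = (398 + 2*(-1)*2*(3 - 5*(-1)*2))² = (398 + 2*(-1)*2*(3 + 10))² = (398 + 2*(-1)*2*13)² = (398 - 52)² = 346² = 119716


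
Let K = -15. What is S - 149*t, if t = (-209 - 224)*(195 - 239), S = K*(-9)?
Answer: -2838613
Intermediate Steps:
S = 135 (S = -15*(-9) = 135)
t = 19052 (t = -433*(-44) = 19052)
S - 149*t = 135 - 149*19052 = 135 - 2838748 = -2838613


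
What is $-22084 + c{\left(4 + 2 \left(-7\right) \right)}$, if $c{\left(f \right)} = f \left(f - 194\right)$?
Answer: $-20044$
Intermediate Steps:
$c{\left(f \right)} = f \left(-194 + f\right)$
$-22084 + c{\left(4 + 2 \left(-7\right) \right)} = -22084 + \left(4 + 2 \left(-7\right)\right) \left(-194 + \left(4 + 2 \left(-7\right)\right)\right) = -22084 + \left(4 - 14\right) \left(-194 + \left(4 - 14\right)\right) = -22084 - 10 \left(-194 - 10\right) = -22084 - -2040 = -22084 + 2040 = -20044$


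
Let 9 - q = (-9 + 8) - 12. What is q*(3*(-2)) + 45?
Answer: -87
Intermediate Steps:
q = 22 (q = 9 - ((-9 + 8) - 12) = 9 - (-1 - 12) = 9 - 1*(-13) = 9 + 13 = 22)
q*(3*(-2)) + 45 = 22*(3*(-2)) + 45 = 22*(-6) + 45 = -132 + 45 = -87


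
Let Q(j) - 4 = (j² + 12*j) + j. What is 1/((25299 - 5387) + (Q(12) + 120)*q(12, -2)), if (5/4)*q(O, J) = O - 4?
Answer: 5/113128 ≈ 4.4198e-5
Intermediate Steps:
Q(j) = 4 + j² + 13*j (Q(j) = 4 + ((j² + 12*j) + j) = 4 + (j² + 13*j) = 4 + j² + 13*j)
q(O, J) = -16/5 + 4*O/5 (q(O, J) = 4*(O - 4)/5 = 4*(-4 + O)/5 = -16/5 + 4*O/5)
1/((25299 - 5387) + (Q(12) + 120)*q(12, -2)) = 1/((25299 - 5387) + ((4 + 12² + 13*12) + 120)*(-16/5 + (⅘)*12)) = 1/(19912 + ((4 + 144 + 156) + 120)*(-16/5 + 48/5)) = 1/(19912 + (304 + 120)*(32/5)) = 1/(19912 + 424*(32/5)) = 1/(19912 + 13568/5) = 1/(113128/5) = 5/113128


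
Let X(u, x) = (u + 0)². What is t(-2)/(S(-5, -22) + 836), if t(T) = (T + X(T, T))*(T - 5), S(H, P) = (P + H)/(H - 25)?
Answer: -140/8369 ≈ -0.016728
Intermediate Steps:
X(u, x) = u²
S(H, P) = (H + P)/(-25 + H)
t(T) = (-5 + T)*(T + T²) (t(T) = (T + T²)*(T - 5) = (T + T²)*(-5 + T) = (-5 + T)*(T + T²))
t(-2)/(S(-5, -22) + 836) = (-2*(-5 + (-2)² - 4*(-2)))/((-5 - 22)/(-25 - 5) + 836) = (-2*(-5 + 4 + 8))/(-27/(-30) + 836) = (-2*7)/(-1/30*(-27) + 836) = -14/(9/10 + 836) = -14/8369/10 = -14*10/8369 = -140/8369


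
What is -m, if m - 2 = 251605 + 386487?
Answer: -638094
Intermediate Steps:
m = 638094 (m = 2 + (251605 + 386487) = 2 + 638092 = 638094)
-m = -1*638094 = -638094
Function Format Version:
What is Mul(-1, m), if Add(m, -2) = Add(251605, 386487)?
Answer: -638094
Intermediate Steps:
m = 638094 (m = Add(2, Add(251605, 386487)) = Add(2, 638092) = 638094)
Mul(-1, m) = Mul(-1, 638094) = -638094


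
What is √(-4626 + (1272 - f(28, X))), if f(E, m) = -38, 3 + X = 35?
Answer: 2*I*√829 ≈ 57.585*I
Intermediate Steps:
X = 32 (X = -3 + 35 = 32)
√(-4626 + (1272 - f(28, X))) = √(-4626 + (1272 - 1*(-38))) = √(-4626 + (1272 + 38)) = √(-4626 + 1310) = √(-3316) = 2*I*√829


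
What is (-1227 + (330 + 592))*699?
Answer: -213195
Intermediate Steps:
(-1227 + (330 + 592))*699 = (-1227 + 922)*699 = -305*699 = -213195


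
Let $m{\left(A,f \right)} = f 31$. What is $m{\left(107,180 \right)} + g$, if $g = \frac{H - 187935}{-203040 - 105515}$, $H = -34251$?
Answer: $\frac{1721959086}{308555} \approx 5580.7$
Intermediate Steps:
$m{\left(A,f \right)} = 31 f$
$g = \frac{222186}{308555}$ ($g = \frac{-34251 - 187935}{-203040 - 105515} = - \frac{222186}{-308555} = \left(-222186\right) \left(- \frac{1}{308555}\right) = \frac{222186}{308555} \approx 0.72009$)
$m{\left(107,180 \right)} + g = 31 \cdot 180 + \frac{222186}{308555} = 5580 + \frac{222186}{308555} = \frac{1721959086}{308555}$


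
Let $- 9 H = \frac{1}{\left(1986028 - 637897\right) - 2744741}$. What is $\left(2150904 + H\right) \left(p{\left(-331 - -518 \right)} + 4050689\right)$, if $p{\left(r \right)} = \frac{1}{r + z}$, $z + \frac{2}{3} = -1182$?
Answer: $\frac{32711676836719792784644}{3754506663} \approx 8.7126 \cdot 10^{12}$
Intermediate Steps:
$z = - \frac{3548}{3}$ ($z = - \frac{2}{3} - 1182 = - \frac{3548}{3} \approx -1182.7$)
$p{\left(r \right)} = \frac{1}{- \frac{3548}{3} + r}$ ($p{\left(r \right)} = \frac{1}{r - \frac{3548}{3}} = \frac{1}{- \frac{3548}{3} + r}$)
$H = \frac{1}{12569490}$ ($H = - \frac{1}{9 \left(\left(1986028 - 637897\right) - 2744741\right)} = - \frac{1}{9 \left(1348131 - 2744741\right)} = - \frac{1}{9 \left(-1396610\right)} = \left(- \frac{1}{9}\right) \left(- \frac{1}{1396610}\right) = \frac{1}{12569490} \approx 7.9558 \cdot 10^{-8}$)
$\left(2150904 + H\right) \left(p{\left(-331 - -518 \right)} + 4050689\right) = \left(2150904 + \frac{1}{12569490}\right) \left(\frac{3}{-3548 + 3 \left(-331 - -518\right)} + 4050689\right) = \frac{27035766318961 \left(\frac{3}{-3548 + 3 \left(-331 + 518\right)} + 4050689\right)}{12569490} = \frac{27035766318961 \left(\frac{3}{-3548 + 3 \cdot 187} + 4050689\right)}{12569490} = \frac{27035766318961 \left(\frac{3}{-3548 + 561} + 4050689\right)}{12569490} = \frac{27035766318961 \left(\frac{3}{-2987} + 4050689\right)}{12569490} = \frac{27035766318961 \left(3 \left(- \frac{1}{2987}\right) + 4050689\right)}{12569490} = \frac{27035766318961 \left(- \frac{3}{2987} + 4050689\right)}{12569490} = \frac{27035766318961}{12569490} \cdot \frac{12099408040}{2987} = \frac{32711676836719792784644}{3754506663}$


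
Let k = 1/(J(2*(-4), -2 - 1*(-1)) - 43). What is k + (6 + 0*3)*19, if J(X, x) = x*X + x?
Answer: 4103/36 ≈ 113.97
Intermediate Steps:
J(X, x) = x + X*x (J(X, x) = X*x + x = x + X*x)
k = -1/36 (k = 1/((-2 - 1*(-1))*(1 + 2*(-4)) - 43) = 1/((-2 + 1)*(1 - 8) - 43) = 1/(-1*(-7) - 43) = 1/(7 - 43) = 1/(-36) = -1/36 ≈ -0.027778)
k + (6 + 0*3)*19 = -1/36 + (6 + 0*3)*19 = -1/36 + (6 + 0)*19 = -1/36 + 6*19 = -1/36 + 114 = 4103/36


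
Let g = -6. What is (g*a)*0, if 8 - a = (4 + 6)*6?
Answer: 0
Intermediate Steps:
a = -52 (a = 8 - (4 + 6)*6 = 8 - 10*6 = 8 - 1*60 = 8 - 60 = -52)
(g*a)*0 = -6*(-52)*0 = 312*0 = 0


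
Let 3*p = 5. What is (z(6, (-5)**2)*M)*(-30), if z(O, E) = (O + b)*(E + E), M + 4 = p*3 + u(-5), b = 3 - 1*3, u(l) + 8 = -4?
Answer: 99000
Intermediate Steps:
u(l) = -12 (u(l) = -8 - 4 = -12)
b = 0 (b = 3 - 3 = 0)
p = 5/3 (p = (1/3)*5 = 5/3 ≈ 1.6667)
M = -11 (M = -4 + ((5/3)*3 - 12) = -4 + (5 - 12) = -4 - 7 = -11)
z(O, E) = 2*E*O (z(O, E) = (O + 0)*(E + E) = O*(2*E) = 2*E*O)
(z(6, (-5)**2)*M)*(-30) = ((2*(-5)**2*6)*(-11))*(-30) = ((2*25*6)*(-11))*(-30) = (300*(-11))*(-30) = -3300*(-30) = 99000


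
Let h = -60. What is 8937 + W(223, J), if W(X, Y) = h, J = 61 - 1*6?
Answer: 8877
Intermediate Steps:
J = 55 (J = 61 - 6 = 55)
W(X, Y) = -60
8937 + W(223, J) = 8937 - 60 = 8877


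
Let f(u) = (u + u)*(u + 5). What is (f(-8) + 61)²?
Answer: 11881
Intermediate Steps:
f(u) = 2*u*(5 + u) (f(u) = (2*u)*(5 + u) = 2*u*(5 + u))
(f(-8) + 61)² = (2*(-8)*(5 - 8) + 61)² = (2*(-8)*(-3) + 61)² = (48 + 61)² = 109² = 11881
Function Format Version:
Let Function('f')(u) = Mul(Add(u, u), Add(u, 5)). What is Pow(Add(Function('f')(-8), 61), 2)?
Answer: 11881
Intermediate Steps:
Function('f')(u) = Mul(2, u, Add(5, u)) (Function('f')(u) = Mul(Mul(2, u), Add(5, u)) = Mul(2, u, Add(5, u)))
Pow(Add(Function('f')(-8), 61), 2) = Pow(Add(Mul(2, -8, Add(5, -8)), 61), 2) = Pow(Add(Mul(2, -8, -3), 61), 2) = Pow(Add(48, 61), 2) = Pow(109, 2) = 11881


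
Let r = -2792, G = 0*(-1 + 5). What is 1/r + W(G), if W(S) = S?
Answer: -1/2792 ≈ -0.00035817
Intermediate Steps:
G = 0 (G = 0*4 = 0)
1/r + W(G) = 1/(-2792) + 0 = -1/2792 + 0 = -1/2792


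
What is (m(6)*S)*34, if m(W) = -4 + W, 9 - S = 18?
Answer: -612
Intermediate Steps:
S = -9 (S = 9 - 1*18 = 9 - 18 = -9)
(m(6)*S)*34 = ((-4 + 6)*(-9))*34 = (2*(-9))*34 = -18*34 = -612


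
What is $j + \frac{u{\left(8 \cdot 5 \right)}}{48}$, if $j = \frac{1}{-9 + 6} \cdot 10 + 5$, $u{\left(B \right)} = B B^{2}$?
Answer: $1335$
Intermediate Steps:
$u{\left(B \right)} = B^{3}$
$j = \frac{5}{3}$ ($j = \frac{1}{-3} \cdot 10 + 5 = \left(- \frac{1}{3}\right) 10 + 5 = - \frac{10}{3} + 5 = \frac{5}{3} \approx 1.6667$)
$j + \frac{u{\left(8 \cdot 5 \right)}}{48} = \frac{5}{3} + \frac{\left(8 \cdot 5\right)^{3}}{48} = \frac{5}{3} + 40^{3} \cdot \frac{1}{48} = \frac{5}{3} + 64000 \cdot \frac{1}{48} = \frac{5}{3} + \frac{4000}{3} = 1335$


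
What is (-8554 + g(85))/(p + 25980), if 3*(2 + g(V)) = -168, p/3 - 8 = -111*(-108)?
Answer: -2153/15492 ≈ -0.13897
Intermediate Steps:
p = 35988 (p = 24 + 3*(-111*(-108)) = 24 + 3*11988 = 24 + 35964 = 35988)
g(V) = -58 (g(V) = -2 + (⅓)*(-168) = -2 - 56 = -58)
(-8554 + g(85))/(p + 25980) = (-8554 - 58)/(35988 + 25980) = -8612/61968 = -8612*1/61968 = -2153/15492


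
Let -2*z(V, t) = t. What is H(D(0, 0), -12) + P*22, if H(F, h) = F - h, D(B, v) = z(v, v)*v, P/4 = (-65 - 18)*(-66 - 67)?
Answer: 971444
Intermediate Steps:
P = 44156 (P = 4*((-65 - 18)*(-66 - 67)) = 4*(-83*(-133)) = 4*11039 = 44156)
z(V, t) = -t/2
D(B, v) = -v²/2 (D(B, v) = (-v/2)*v = -v²/2)
H(D(0, 0), -12) + P*22 = (-½*0² - 1*(-12)) + 44156*22 = (-½*0 + 12) + 971432 = (0 + 12) + 971432 = 12 + 971432 = 971444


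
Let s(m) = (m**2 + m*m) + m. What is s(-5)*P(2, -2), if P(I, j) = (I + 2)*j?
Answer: -360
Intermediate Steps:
P(I, j) = j*(2 + I) (P(I, j) = (2 + I)*j = j*(2 + I))
s(m) = m + 2*m**2 (s(m) = (m**2 + m**2) + m = 2*m**2 + m = m + 2*m**2)
s(-5)*P(2, -2) = (-5*(1 + 2*(-5)))*(-2*(2 + 2)) = (-5*(1 - 10))*(-2*4) = -5*(-9)*(-8) = 45*(-8) = -360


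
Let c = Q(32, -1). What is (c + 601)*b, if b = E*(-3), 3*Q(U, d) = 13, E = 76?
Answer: -138016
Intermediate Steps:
Q(U, d) = 13/3 (Q(U, d) = (⅓)*13 = 13/3)
c = 13/3 ≈ 4.3333
b = -228 (b = 76*(-3) = -228)
(c + 601)*b = (13/3 + 601)*(-228) = (1816/3)*(-228) = -138016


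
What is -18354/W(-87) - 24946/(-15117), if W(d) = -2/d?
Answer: -12069372737/15117 ≈ -7.9840e+5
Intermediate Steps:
-18354/W(-87) - 24946/(-15117) = -18354/((-2/(-87))) - 24946/(-15117) = -18354/((-2*(-1/87))) - 24946*(-1/15117) = -18354/2/87 + 24946/15117 = -18354*87/2 + 24946/15117 = -798399 + 24946/15117 = -12069372737/15117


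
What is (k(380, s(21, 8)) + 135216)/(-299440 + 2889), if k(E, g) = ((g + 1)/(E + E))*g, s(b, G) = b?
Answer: -51382311/112689380 ≈ -0.45596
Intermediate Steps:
k(E, g) = g*(1 + g)/(2*E) (k(E, g) = ((1 + g)/((2*E)))*g = ((1 + g)*(1/(2*E)))*g = ((1 + g)/(2*E))*g = g*(1 + g)/(2*E))
(k(380, s(21, 8)) + 135216)/(-299440 + 2889) = ((1/2)*21*(1 + 21)/380 + 135216)/(-299440 + 2889) = ((1/2)*21*(1/380)*22 + 135216)/(-296551) = (231/380 + 135216)*(-1/296551) = (51382311/380)*(-1/296551) = -51382311/112689380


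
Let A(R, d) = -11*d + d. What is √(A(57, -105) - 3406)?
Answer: 2*I*√589 ≈ 48.539*I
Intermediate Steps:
A(R, d) = -10*d
√(A(57, -105) - 3406) = √(-10*(-105) - 3406) = √(1050 - 3406) = √(-2356) = 2*I*√589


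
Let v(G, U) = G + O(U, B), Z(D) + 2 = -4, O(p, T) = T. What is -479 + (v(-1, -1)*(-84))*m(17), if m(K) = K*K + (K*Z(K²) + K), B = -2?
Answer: 50929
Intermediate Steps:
Z(D) = -6 (Z(D) = -2 - 4 = -6)
v(G, U) = -2 + G (v(G, U) = G - 2 = -2 + G)
m(K) = K² - 5*K (m(K) = K*K + (K*(-6) + K) = K² + (-6*K + K) = K² - 5*K)
-479 + (v(-1, -1)*(-84))*m(17) = -479 + ((-2 - 1)*(-84))*(17*(-5 + 17)) = -479 + (-3*(-84))*(17*12) = -479 + 252*204 = -479 + 51408 = 50929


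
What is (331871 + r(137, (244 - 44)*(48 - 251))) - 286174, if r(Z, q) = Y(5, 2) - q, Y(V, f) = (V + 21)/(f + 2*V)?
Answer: 517795/6 ≈ 86299.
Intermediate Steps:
Y(V, f) = (21 + V)/(f + 2*V)
r(Z, q) = 13/6 - q (r(Z, q) = (21 + 5)/(2 + 2*5) - q = 26/(2 + 10) - q = 26/12 - q = (1/12)*26 - q = 13/6 - q)
(331871 + r(137, (244 - 44)*(48 - 251))) - 286174 = (331871 + (13/6 - (244 - 44)*(48 - 251))) - 286174 = (331871 + (13/6 - 200*(-203))) - 286174 = (331871 + (13/6 - 1*(-40600))) - 286174 = (331871 + (13/6 + 40600)) - 286174 = (331871 + 243613/6) - 286174 = 2234839/6 - 286174 = 517795/6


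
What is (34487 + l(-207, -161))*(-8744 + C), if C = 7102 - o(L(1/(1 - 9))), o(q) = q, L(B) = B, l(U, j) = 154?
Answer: -455009535/8 ≈ -5.6876e+7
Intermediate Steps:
C = 56817/8 (C = 7102 - 1/(1 - 9) = 7102 - 1/(-8) = 7102 - 1*(-1/8) = 7102 + 1/8 = 56817/8 ≈ 7102.1)
(34487 + l(-207, -161))*(-8744 + C) = (34487 + 154)*(-8744 + 56817/8) = 34641*(-13135/8) = -455009535/8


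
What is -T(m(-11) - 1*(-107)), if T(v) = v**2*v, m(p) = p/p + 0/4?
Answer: -1259712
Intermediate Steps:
m(p) = 1 (m(p) = 1 + 0*(1/4) = 1 + 0 = 1)
T(v) = v**3
-T(m(-11) - 1*(-107)) = -(1 - 1*(-107))**3 = -(1 + 107)**3 = -1*108**3 = -1*1259712 = -1259712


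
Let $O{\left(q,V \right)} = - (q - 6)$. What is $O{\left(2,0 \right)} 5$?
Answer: $20$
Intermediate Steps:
$O{\left(q,V \right)} = 6 - q$ ($O{\left(q,V \right)} = - (q - 6) = - (-6 + q) = 6 - q$)
$O{\left(2,0 \right)} 5 = \left(6 - 2\right) 5 = 4 \cdot 5 = 20$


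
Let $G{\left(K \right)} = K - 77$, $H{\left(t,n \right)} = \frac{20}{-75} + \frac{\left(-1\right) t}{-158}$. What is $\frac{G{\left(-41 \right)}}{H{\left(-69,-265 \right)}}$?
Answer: $\frac{279660}{1667} \approx 167.76$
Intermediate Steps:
$H{\left(t,n \right)} = - \frac{4}{15} + \frac{t}{158}$ ($H{\left(t,n \right)} = 20 \left(- \frac{1}{75}\right) + - t \left(- \frac{1}{158}\right) = - \frac{4}{15} + \frac{t}{158}$)
$G{\left(K \right)} = -77 + K$
$\frac{G{\left(-41 \right)}}{H{\left(-69,-265 \right)}} = \frac{-77 - 41}{- \frac{4}{15} + \frac{1}{158} \left(-69\right)} = - \frac{118}{- \frac{4}{15} - \frac{69}{158}} = - \frac{118}{- \frac{1667}{2370}} = \left(-118\right) \left(- \frac{2370}{1667}\right) = \frac{279660}{1667}$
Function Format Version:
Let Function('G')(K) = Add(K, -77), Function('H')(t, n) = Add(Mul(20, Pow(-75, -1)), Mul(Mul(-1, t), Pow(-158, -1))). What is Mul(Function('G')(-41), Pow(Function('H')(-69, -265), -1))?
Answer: Rational(279660, 1667) ≈ 167.76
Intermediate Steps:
Function('H')(t, n) = Add(Rational(-4, 15), Mul(Rational(1, 158), t)) (Function('H')(t, n) = Add(Mul(20, Rational(-1, 75)), Mul(Mul(-1, t), Rational(-1, 158))) = Add(Rational(-4, 15), Mul(Rational(1, 158), t)))
Function('G')(K) = Add(-77, K)
Mul(Function('G')(-41), Pow(Function('H')(-69, -265), -1)) = Mul(Add(-77, -41), Pow(Add(Rational(-4, 15), Mul(Rational(1, 158), -69)), -1)) = Mul(-118, Pow(Add(Rational(-4, 15), Rational(-69, 158)), -1)) = Mul(-118, Pow(Rational(-1667, 2370), -1)) = Mul(-118, Rational(-2370, 1667)) = Rational(279660, 1667)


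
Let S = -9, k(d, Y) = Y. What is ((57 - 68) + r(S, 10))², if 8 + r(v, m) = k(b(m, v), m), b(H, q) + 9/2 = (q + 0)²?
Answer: 81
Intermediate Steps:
b(H, q) = -9/2 + q² (b(H, q) = -9/2 + (q + 0)² = -9/2 + q²)
r(v, m) = -8 + m
((57 - 68) + r(S, 10))² = ((57 - 68) + (-8 + 10))² = (-11 + 2)² = (-9)² = 81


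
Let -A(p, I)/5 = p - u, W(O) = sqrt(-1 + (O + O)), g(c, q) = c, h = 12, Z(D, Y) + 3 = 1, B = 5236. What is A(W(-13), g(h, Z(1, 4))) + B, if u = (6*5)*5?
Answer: 5986 - 15*I*sqrt(3) ≈ 5986.0 - 25.981*I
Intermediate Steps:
Z(D, Y) = -2 (Z(D, Y) = -3 + 1 = -2)
u = 150 (u = 30*5 = 150)
W(O) = sqrt(-1 + 2*O)
A(p, I) = 750 - 5*p (A(p, I) = -5*(p - 1*150) = -5*(p - 150) = -5*(-150 + p) = 750 - 5*p)
A(W(-13), g(h, Z(1, 4))) + B = (750 - 5*sqrt(-1 + 2*(-13))) + 5236 = (750 - 5*sqrt(-1 - 26)) + 5236 = (750 - 15*I*sqrt(3)) + 5236 = 5986 - 15*I*sqrt(3)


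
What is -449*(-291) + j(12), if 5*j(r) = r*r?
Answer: 653439/5 ≈ 1.3069e+5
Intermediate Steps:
j(r) = r²/5 (j(r) = (r*r)/5 = r²/5)
-449*(-291) + j(12) = -449*(-291) + (⅕)*12² = 130659 + (⅕)*144 = 130659 + 144/5 = 653439/5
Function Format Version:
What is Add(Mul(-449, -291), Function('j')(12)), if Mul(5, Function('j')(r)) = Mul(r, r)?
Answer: Rational(653439, 5) ≈ 1.3069e+5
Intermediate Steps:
Function('j')(r) = Mul(Rational(1, 5), Pow(r, 2)) (Function('j')(r) = Mul(Rational(1, 5), Mul(r, r)) = Mul(Rational(1, 5), Pow(r, 2)))
Add(Mul(-449, -291), Function('j')(12)) = Add(Mul(-449, -291), Mul(Rational(1, 5), Pow(12, 2))) = Add(130659, Mul(Rational(1, 5), 144)) = Add(130659, Rational(144, 5)) = Rational(653439, 5)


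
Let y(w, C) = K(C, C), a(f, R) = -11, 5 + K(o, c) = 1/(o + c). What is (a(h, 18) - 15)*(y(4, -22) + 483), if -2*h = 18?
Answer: -273403/22 ≈ -12427.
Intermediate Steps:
h = -9 (h = -½*18 = -9)
K(o, c) = -5 + 1/(c + o) (K(o, c) = -5 + 1/(o + c) = -5 + 1/(c + o))
y(w, C) = (1 - 10*C)/(2*C) (y(w, C) = (1 - 5*C - 5*C)/(C + C) = (1 - 10*C)/((2*C)) = (1/(2*C))*(1 - 10*C) = (1 - 10*C)/(2*C))
(a(h, 18) - 15)*(y(4, -22) + 483) = (-11 - 15)*((-5 + (½)/(-22)) + 483) = -26*((-5 + (½)*(-1/22)) + 483) = -26*((-5 - 1/44) + 483) = -26*(-221/44 + 483) = -26*21031/44 = -273403/22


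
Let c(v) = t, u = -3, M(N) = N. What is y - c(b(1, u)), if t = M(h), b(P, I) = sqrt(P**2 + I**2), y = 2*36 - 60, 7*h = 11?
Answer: 73/7 ≈ 10.429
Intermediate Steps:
h = 11/7 (h = (1/7)*11 = 11/7 ≈ 1.5714)
y = 12 (y = 72 - 60 = 12)
b(P, I) = sqrt(I**2 + P**2)
t = 11/7 ≈ 1.5714
c(v) = 11/7
y - c(b(1, u)) = 12 - 1*11/7 = 12 - 11/7 = 73/7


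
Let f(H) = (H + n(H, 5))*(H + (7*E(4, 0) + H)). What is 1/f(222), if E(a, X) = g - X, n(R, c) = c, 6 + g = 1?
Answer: 1/92843 ≈ 1.0771e-5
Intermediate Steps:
g = -5 (g = -6 + 1 = -5)
E(a, X) = -5 - X
f(H) = (-35 + 2*H)*(5 + H) (f(H) = (H + 5)*(H + (7*(-5 - 1*0) + H)) = (5 + H)*(H + (7*(-5 + 0) + H)) = (5 + H)*(H + (7*(-5) + H)) = (5 + H)*(H + (-35 + H)) = (5 + H)*(-35 + 2*H) = (-35 + 2*H)*(5 + H))
1/f(222) = 1/(-175 - 25*222 + 2*222**2) = 1/(-175 - 5550 + 2*49284) = 1/(-175 - 5550 + 98568) = 1/92843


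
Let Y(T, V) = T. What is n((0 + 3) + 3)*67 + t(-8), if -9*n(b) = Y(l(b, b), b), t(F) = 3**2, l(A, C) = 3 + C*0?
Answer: -40/3 ≈ -13.333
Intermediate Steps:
l(A, C) = 3 (l(A, C) = 3 + 0 = 3)
t(F) = 9
n(b) = -1/3 (n(b) = -1/9*3 = -1/3)
n((0 + 3) + 3)*67 + t(-8) = -1/3*67 + 9 = -67/3 + 9 = -40/3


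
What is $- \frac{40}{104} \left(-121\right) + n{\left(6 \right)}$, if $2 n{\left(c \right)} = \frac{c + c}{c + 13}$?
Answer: $\frac{11573}{247} \approx 46.854$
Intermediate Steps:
$n{\left(c \right)} = \frac{c}{13 + c}$ ($n{\left(c \right)} = \frac{\left(c + c\right) \frac{1}{c + 13}}{2} = \frac{2 c \frac{1}{13 + c}}{2} = \frac{c}{13 + c}$)
$- \frac{40}{104} \left(-121\right) + n{\left(6 \right)} = - \frac{40}{104} \left(-121\right) + \frac{6}{13 + 6} = \left(-40\right) \frac{1}{104} \left(-121\right) + \frac{6}{19} = \left(- \frac{5}{13}\right) \left(-121\right) + 6 \cdot \frac{1}{19} = \frac{605}{13} + \frac{6}{19} = \frac{11573}{247}$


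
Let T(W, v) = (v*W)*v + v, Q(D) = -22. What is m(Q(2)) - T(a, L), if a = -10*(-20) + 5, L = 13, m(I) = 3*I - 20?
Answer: -34744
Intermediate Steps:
m(I) = -20 + 3*I
a = 205 (a = 200 + 5 = 205)
T(W, v) = v + W*v**2 (T(W, v) = (W*v)*v + v = W*v**2 + v = v + W*v**2)
m(Q(2)) - T(a, L) = (-20 + 3*(-22)) - 13*(1 + 205*13) = (-20 - 66) - 13*(1 + 2665) = -86 - 13*2666 = -86 - 1*34658 = -86 - 34658 = -34744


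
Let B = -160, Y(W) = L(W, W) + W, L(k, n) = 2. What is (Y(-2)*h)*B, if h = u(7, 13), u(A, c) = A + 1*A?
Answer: 0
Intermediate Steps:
u(A, c) = 2*A (u(A, c) = A + A = 2*A)
Y(W) = 2 + W
h = 14 (h = 2*7 = 14)
(Y(-2)*h)*B = ((2 - 2)*14)*(-160) = (0*14)*(-160) = 0*(-160) = 0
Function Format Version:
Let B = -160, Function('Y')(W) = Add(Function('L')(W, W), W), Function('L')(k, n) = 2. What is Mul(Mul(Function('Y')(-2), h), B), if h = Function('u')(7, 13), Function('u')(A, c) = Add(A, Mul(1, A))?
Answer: 0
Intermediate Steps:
Function('u')(A, c) = Mul(2, A) (Function('u')(A, c) = Add(A, A) = Mul(2, A))
Function('Y')(W) = Add(2, W)
h = 14 (h = Mul(2, 7) = 14)
Mul(Mul(Function('Y')(-2), h), B) = Mul(Mul(Add(2, -2), 14), -160) = Mul(Mul(0, 14), -160) = Mul(0, -160) = 0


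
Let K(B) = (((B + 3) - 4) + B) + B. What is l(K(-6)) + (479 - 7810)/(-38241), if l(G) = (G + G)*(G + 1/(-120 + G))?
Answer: 3840262445/5315499 ≈ 722.46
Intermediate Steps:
K(B) = -1 + 3*B (K(B) = (((3 + B) - 4) + B) + B = ((-1 + B) + B) + B = (-1 + 2*B) + B = -1 + 3*B)
l(G) = 2*G*(G + 1/(-120 + G)) (l(G) = (2*G)*(G + 1/(-120 + G)) = 2*G*(G + 1/(-120 + G)))
l(K(-6)) + (479 - 7810)/(-38241) = 2*(-1 + 3*(-6))*(1 + (-1 + 3*(-6))**2 - 120*(-1 + 3*(-6)))/(-120 + (-1 + 3*(-6))) + (479 - 7810)/(-38241) = 2*(-1 - 18)*(1 + (-1 - 18)**2 - 120*(-1 - 18))/(-120 + (-1 - 18)) - 7331*(-1/38241) = 2*(-19)*(1 + (-19)**2 - 120*(-19))/(-120 - 19) + 7331/38241 = 2*(-19)*(1 + 361 + 2280)/(-139) + 7331/38241 = 2*(-19)*(-1/139)*2642 + 7331/38241 = 100396/139 + 7331/38241 = 3840262445/5315499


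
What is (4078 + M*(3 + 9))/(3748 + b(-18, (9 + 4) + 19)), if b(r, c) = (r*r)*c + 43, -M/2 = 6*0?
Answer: 4078/14159 ≈ 0.28801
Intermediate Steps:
M = 0 (M = -12*0 = -2*0 = 0)
b(r, c) = 43 + c*r² (b(r, c) = r²*c + 43 = c*r² + 43 = 43 + c*r²)
(4078 + M*(3 + 9))/(3748 + b(-18, (9 + 4) + 19)) = (4078 + 0*(3 + 9))/(3748 + (43 + ((9 + 4) + 19)*(-18)²)) = (4078 + 0*12)/(3748 + (43 + (13 + 19)*324)) = (4078 + 0)/(3748 + (43 + 32*324)) = 4078/(3748 + (43 + 10368)) = 4078/(3748 + 10411) = 4078/14159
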